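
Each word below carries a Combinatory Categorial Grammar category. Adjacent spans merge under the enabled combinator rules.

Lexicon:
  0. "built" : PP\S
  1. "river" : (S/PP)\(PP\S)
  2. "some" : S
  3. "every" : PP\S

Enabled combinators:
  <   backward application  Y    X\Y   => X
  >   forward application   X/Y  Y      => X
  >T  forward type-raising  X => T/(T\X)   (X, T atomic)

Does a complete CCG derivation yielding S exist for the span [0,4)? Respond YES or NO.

YES

[0,4] S   >
  [0,2] S/PP   <
    [0,1] "built" : PP\S
    [1,2] "river" : (S/PP)\(PP\S)
  [2,4] PP   >
    [2,3] PP/(PP\S)   >T
      [2,3] "some" : S
    [3,4] "every" : PP\S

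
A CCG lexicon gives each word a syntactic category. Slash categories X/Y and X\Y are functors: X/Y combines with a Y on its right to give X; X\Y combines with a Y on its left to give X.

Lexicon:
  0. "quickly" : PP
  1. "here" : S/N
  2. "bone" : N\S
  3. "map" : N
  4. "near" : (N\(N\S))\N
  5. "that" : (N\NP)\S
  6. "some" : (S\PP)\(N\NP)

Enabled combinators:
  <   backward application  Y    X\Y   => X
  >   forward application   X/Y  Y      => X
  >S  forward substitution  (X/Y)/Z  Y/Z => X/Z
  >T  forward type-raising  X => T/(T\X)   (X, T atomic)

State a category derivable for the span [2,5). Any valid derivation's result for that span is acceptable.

[0,7] S   <
  [0,1] "quickly" : PP
  [1,7] S\PP   <
    [1,6] N\NP   <
      [1,5] S   >
        [1,2] "here" : S/N
        [2,5] N   <
          [2,3] "bone" : N\S
          [3,5] N\(N\S)   <
            [3,4] "map" : N
            [4,5] "near" : (N\(N\S))\N
      [5,6] "that" : (N\NP)\S
    [6,7] "some" : (S\PP)\(N\NP)

N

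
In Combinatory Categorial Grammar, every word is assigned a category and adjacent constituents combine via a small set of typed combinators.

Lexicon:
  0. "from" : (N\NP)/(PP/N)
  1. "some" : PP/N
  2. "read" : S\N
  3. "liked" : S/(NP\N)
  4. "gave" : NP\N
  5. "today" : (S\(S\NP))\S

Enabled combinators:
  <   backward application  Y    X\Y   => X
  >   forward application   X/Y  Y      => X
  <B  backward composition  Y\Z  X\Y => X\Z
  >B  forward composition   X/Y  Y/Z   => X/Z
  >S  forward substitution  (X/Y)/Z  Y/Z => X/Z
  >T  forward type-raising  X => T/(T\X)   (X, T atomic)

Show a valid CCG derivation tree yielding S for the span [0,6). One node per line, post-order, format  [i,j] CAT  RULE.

[0,1] (N\NP)/(PP/N)  lex  "from"
[1,2] PP/N  lex  "some"
[0,2] N\NP  >  k=1
[2,3] S\N  lex  "read"
[0,3] S\NP  <B  k=2
[3,4] S/(NP\N)  lex  "liked"
[4,5] NP\N  lex  "gave"
[3,5] S  >  k=4
[5,6] (S\(S\NP))\S  lex  "today"
[3,6] S\(S\NP)  <  k=5
[0,6] S  <  k=3

[0,6] S   <
  [0,3] S\NP   <B
    [0,2] N\NP   >
      [0,1] "from" : (N\NP)/(PP/N)
      [1,2] "some" : PP/N
    [2,3] "read" : S\N
  [3,6] S\(S\NP)   <
    [3,5] S   >
      [3,4] "liked" : S/(NP\N)
      [4,5] "gave" : NP\N
    [5,6] "today" : (S\(S\NP))\S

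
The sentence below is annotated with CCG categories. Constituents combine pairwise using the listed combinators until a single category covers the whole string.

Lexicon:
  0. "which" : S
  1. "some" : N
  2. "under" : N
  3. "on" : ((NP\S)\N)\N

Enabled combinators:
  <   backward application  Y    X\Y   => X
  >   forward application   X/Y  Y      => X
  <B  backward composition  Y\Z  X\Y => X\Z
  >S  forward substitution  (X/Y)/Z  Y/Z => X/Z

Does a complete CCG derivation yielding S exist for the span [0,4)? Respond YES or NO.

NO

S N N ((NP\S)\N)\N
CKY chart[0,4] = {NP}; S ∉ chart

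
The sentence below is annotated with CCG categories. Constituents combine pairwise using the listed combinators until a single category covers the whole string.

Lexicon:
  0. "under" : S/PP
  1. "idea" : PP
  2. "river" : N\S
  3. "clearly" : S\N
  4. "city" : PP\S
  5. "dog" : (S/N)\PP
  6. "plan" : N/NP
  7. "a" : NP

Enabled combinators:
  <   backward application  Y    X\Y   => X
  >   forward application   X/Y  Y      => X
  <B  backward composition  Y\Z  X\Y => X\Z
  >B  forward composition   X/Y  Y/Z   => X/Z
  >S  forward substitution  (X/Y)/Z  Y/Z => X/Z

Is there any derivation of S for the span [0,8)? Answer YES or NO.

[0,8] S   >
  [0,6] S/N   <
    [0,5] PP   <
      [0,2] S   >
        [0,1] "under" : S/PP
        [1,2] "idea" : PP
      [2,5] PP\S   <B
        [2,4] S\S   <B
          [2,3] "river" : N\S
          [3,4] "clearly" : S\N
        [4,5] "city" : PP\S
    [5,6] "dog" : (S/N)\PP
  [6,8] N   >
    [6,7] "plan" : N/NP
    [7,8] "a" : NP

YES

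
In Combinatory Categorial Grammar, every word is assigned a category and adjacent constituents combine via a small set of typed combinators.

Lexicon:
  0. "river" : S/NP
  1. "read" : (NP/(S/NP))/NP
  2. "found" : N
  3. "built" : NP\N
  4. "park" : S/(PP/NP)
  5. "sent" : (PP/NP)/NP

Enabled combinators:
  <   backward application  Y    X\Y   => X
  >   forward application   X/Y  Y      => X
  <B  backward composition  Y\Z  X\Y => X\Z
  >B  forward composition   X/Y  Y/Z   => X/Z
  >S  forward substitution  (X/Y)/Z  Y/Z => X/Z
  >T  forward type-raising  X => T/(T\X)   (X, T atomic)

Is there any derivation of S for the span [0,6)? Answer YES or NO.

YES

[0,6] S   >
  [0,1] "river" : S/NP
  [1,6] NP   >
    [1,4] NP/(S/NP)   >
      [1,2] "read" : (NP/(S/NP))/NP
      [2,4] NP   <
        [2,3] "found" : N
        [3,4] "built" : NP\N
    [4,6] S/NP   >B
      [4,5] "park" : S/(PP/NP)
      [5,6] "sent" : (PP/NP)/NP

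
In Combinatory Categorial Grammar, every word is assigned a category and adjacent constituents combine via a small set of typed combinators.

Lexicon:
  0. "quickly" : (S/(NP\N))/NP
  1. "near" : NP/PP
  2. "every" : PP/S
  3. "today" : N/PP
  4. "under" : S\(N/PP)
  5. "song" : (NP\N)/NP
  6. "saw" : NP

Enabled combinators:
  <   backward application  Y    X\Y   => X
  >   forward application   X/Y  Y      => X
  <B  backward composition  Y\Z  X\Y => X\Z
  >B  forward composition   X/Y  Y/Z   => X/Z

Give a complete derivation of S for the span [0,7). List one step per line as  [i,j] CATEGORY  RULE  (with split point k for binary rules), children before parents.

[0,1] (S/(NP\N))/NP  lex  "quickly"
[1,2] NP/PP  lex  "near"
[2,3] PP/S  lex  "every"
[3,4] N/PP  lex  "today"
[4,5] S\(N/PP)  lex  "under"
[3,5] S  <  k=4
[2,5] PP  >  k=3
[1,5] NP  >  k=2
[0,5] S/(NP\N)  >  k=1
[5,6] (NP\N)/NP  lex  "song"
[6,7] NP  lex  "saw"
[5,7] NP\N  >  k=6
[0,7] S  >  k=5

[0,7] S   >
  [0,5] S/(NP\N)   >
    [0,1] "quickly" : (S/(NP\N))/NP
    [1,5] NP   >
      [1,2] "near" : NP/PP
      [2,5] PP   >
        [2,3] "every" : PP/S
        [3,5] S   <
          [3,4] "today" : N/PP
          [4,5] "under" : S\(N/PP)
  [5,7] NP\N   >
    [5,6] "song" : (NP\N)/NP
    [6,7] "saw" : NP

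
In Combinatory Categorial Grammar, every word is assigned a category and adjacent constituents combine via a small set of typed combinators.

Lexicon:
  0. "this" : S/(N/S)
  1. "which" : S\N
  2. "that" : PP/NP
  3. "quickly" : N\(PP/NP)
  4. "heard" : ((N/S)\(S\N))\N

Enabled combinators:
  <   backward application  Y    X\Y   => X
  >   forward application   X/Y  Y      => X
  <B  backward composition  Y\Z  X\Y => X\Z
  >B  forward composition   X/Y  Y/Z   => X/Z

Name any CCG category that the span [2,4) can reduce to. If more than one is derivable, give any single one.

[0,5] S   >
  [0,1] "this" : S/(N/S)
  [1,5] N/S   <
    [1,2] "which" : S\N
    [2,5] (N/S)\(S\N)   <
      [2,4] N   <
        [2,3] "that" : PP/NP
        [3,4] "quickly" : N\(PP/NP)
      [4,5] "heard" : ((N/S)\(S\N))\N

N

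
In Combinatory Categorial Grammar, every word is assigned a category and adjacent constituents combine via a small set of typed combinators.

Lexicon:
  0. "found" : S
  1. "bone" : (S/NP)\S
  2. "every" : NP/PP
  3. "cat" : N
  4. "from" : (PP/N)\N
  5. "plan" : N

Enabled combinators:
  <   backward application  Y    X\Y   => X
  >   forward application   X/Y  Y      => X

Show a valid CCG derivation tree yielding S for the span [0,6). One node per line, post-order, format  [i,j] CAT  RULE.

[0,1] S  lex  "found"
[1,2] (S/NP)\S  lex  "bone"
[0,2] S/NP  <  k=1
[2,3] NP/PP  lex  "every"
[3,4] N  lex  "cat"
[4,5] (PP/N)\N  lex  "from"
[3,5] PP/N  <  k=4
[5,6] N  lex  "plan"
[3,6] PP  >  k=5
[2,6] NP  >  k=3
[0,6] S  >  k=2

[0,6] S   >
  [0,2] S/NP   <
    [0,1] "found" : S
    [1,2] "bone" : (S/NP)\S
  [2,6] NP   >
    [2,3] "every" : NP/PP
    [3,6] PP   >
      [3,5] PP/N   <
        [3,4] "cat" : N
        [4,5] "from" : (PP/N)\N
      [5,6] "plan" : N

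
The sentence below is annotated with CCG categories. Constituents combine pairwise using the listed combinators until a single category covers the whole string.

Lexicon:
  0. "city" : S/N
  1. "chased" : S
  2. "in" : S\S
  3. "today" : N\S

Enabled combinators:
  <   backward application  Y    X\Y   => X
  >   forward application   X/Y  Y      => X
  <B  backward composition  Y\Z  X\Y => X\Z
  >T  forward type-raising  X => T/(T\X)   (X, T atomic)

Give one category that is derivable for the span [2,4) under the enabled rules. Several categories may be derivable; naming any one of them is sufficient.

[0,4] S   >
  [0,1] "city" : S/N
  [1,4] N   >
    [1,2] N/(N\S)   >T
      [1,2] "chased" : S
    [2,4] N\S   <B
      [2,3] "in" : S\S
      [3,4] "today" : N\S

N\S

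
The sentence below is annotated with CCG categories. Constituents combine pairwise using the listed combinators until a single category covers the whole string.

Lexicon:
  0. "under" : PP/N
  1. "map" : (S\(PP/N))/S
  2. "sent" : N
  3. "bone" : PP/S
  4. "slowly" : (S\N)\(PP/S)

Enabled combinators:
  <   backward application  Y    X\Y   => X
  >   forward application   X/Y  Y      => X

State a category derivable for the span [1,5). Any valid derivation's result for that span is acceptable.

[0,5] S   <
  [0,1] "under" : PP/N
  [1,5] S\(PP/N)   >
    [1,2] "map" : (S\(PP/N))/S
    [2,5] S   <
      [2,3] "sent" : N
      [3,5] S\N   <
        [3,4] "bone" : PP/S
        [4,5] "slowly" : (S\N)\(PP/S)

S\(PP/N)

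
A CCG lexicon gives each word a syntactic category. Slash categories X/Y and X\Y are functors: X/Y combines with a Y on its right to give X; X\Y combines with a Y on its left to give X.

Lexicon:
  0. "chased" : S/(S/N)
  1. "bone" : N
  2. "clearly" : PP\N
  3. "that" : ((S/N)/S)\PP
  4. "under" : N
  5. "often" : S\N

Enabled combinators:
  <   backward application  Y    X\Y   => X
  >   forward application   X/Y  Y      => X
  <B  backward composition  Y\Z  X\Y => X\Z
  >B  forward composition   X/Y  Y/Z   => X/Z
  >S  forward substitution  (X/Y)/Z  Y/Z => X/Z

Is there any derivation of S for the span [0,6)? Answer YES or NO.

YES

[0,6] S   >
  [0,1] "chased" : S/(S/N)
  [1,6] S/N   >
    [1,4] (S/N)/S   <
      [1,3] PP   <
        [1,2] "bone" : N
        [2,3] "clearly" : PP\N
      [3,4] "that" : ((S/N)/S)\PP
    [4,6] S   <
      [4,5] "under" : N
      [5,6] "often" : S\N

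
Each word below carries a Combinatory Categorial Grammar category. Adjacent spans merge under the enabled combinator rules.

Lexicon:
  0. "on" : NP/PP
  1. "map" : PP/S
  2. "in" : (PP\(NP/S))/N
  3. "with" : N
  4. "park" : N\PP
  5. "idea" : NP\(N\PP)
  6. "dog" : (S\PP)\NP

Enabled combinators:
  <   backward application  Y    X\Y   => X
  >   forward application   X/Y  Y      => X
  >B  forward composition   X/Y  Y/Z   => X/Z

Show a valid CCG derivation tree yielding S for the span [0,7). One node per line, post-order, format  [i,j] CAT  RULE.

[0,1] NP/PP  lex  "on"
[1,2] PP/S  lex  "map"
[0,2] NP/S  >B  k=1
[2,3] (PP\(NP/S))/N  lex  "in"
[3,4] N  lex  "with"
[2,4] PP\(NP/S)  >  k=3
[0,4] PP  <  k=2
[4,5] N\PP  lex  "park"
[5,6] NP\(N\PP)  lex  "idea"
[4,6] NP  <  k=5
[6,7] (S\PP)\NP  lex  "dog"
[4,7] S\PP  <  k=6
[0,7] S  <  k=4

[0,7] S   <
  [0,4] PP   <
    [0,2] NP/S   >B
      [0,1] "on" : NP/PP
      [1,2] "map" : PP/S
    [2,4] PP\(NP/S)   >
      [2,3] "in" : (PP\(NP/S))/N
      [3,4] "with" : N
  [4,7] S\PP   <
    [4,6] NP   <
      [4,5] "park" : N\PP
      [5,6] "idea" : NP\(N\PP)
    [6,7] "dog" : (S\PP)\NP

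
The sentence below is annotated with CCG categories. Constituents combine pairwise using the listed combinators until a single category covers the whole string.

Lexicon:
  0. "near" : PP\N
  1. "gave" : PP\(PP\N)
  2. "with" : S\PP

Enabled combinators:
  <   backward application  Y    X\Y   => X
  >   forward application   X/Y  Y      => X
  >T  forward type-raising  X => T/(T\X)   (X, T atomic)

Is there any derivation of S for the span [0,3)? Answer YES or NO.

[0,3] S   <
  [0,2] PP   <
    [0,1] "near" : PP\N
    [1,2] "gave" : PP\(PP\N)
  [2,3] "with" : S\PP

YES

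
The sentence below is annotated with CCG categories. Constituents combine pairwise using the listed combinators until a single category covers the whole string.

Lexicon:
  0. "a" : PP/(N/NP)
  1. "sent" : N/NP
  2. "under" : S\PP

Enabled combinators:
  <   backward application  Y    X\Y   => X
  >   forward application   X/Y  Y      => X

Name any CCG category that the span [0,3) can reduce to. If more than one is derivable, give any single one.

[0,3] S   <
  [0,2] PP   >
    [0,1] "a" : PP/(N/NP)
    [1,2] "sent" : N/NP
  [2,3] "under" : S\PP

S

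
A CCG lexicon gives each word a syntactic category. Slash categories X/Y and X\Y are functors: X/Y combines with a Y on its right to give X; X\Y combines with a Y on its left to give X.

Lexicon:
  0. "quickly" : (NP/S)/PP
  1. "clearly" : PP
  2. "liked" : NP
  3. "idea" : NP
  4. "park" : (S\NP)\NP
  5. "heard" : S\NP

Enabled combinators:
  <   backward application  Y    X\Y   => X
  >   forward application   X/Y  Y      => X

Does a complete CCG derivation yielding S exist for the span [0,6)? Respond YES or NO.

YES

[0,6] S   <
  [0,5] NP   >
    [0,2] NP/S   >
      [0,1] "quickly" : (NP/S)/PP
      [1,2] "clearly" : PP
    [2,5] S   <
      [2,3] "liked" : NP
      [3,5] S\NP   <
        [3,4] "idea" : NP
        [4,5] "park" : (S\NP)\NP
  [5,6] "heard" : S\NP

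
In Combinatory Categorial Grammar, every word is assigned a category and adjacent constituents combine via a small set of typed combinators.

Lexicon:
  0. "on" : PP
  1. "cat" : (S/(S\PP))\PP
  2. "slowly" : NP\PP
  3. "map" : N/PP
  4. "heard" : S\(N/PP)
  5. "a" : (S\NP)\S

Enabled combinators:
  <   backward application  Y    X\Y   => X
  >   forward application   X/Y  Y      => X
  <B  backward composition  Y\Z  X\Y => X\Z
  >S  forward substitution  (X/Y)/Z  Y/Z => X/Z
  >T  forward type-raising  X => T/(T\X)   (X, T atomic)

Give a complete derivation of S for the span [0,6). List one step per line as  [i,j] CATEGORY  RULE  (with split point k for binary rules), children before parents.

[0,1] PP  lex  "on"
[1,2] (S/(S\PP))\PP  lex  "cat"
[0,2] S/(S\PP)  <  k=1
[2,3] NP\PP  lex  "slowly"
[3,4] N/PP  lex  "map"
[4,5] S\(N/PP)  lex  "heard"
[3,5] S  <  k=4
[5,6] (S\NP)\S  lex  "a"
[3,6] S\NP  <  k=5
[2,6] S\PP  <B  k=3
[0,6] S  >  k=2

[0,6] S   >
  [0,2] S/(S\PP)   <
    [0,1] "on" : PP
    [1,2] "cat" : (S/(S\PP))\PP
  [2,6] S\PP   <B
    [2,3] "slowly" : NP\PP
    [3,6] S\NP   <
      [3,5] S   <
        [3,4] "map" : N/PP
        [4,5] "heard" : S\(N/PP)
      [5,6] "a" : (S\NP)\S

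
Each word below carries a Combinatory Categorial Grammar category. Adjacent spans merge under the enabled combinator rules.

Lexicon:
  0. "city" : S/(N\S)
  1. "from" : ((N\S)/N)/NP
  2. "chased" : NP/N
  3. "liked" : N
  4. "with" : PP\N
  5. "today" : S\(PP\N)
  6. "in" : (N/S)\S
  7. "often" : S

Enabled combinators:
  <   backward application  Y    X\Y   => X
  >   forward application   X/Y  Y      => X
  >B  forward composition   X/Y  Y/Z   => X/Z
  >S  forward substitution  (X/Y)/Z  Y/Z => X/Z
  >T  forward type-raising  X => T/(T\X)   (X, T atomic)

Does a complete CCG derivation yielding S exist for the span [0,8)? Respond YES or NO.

[0,8] S   >
  [0,4] S/N   >B
    [0,1] "city" : S/(N\S)
    [1,4] (N\S)/N   >
      [1,2] "from" : ((N\S)/N)/NP
      [2,4] NP   >
        [2,3] "chased" : NP/N
        [3,4] "liked" : N
  [4,8] N   >
    [4,7] N/S   <
      [4,6] S   <
        [4,5] "with" : PP\N
        [5,6] "today" : S\(PP\N)
      [6,7] "in" : (N/S)\S
    [7,8] "often" : S

YES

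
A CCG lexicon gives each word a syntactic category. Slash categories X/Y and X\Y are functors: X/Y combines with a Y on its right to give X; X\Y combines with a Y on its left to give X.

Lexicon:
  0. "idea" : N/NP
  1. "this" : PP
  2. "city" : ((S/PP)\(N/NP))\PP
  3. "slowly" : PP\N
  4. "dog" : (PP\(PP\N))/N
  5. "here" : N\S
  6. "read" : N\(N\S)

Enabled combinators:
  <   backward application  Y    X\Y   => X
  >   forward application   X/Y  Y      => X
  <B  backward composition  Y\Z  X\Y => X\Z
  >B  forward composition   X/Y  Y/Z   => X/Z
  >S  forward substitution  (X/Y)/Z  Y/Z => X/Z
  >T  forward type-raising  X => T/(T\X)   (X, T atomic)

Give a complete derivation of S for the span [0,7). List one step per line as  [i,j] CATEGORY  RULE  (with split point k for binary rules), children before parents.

[0,7] S   >
  [0,3] S/PP   <
    [0,1] "idea" : N/NP
    [1,3] (S/PP)\(N/NP)   <
      [1,2] "this" : PP
      [2,3] "city" : ((S/PP)\(N/NP))\PP
  [3,7] PP   <
    [3,4] "slowly" : PP\N
    [4,7] PP\(PP\N)   >
      [4,5] "dog" : (PP\(PP\N))/N
      [5,7] N   <
        [5,6] "here" : N\S
        [6,7] "read" : N\(N\S)

[0,1] N/NP  lex  "idea"
[1,2] PP  lex  "this"
[2,3] ((S/PP)\(N/NP))\PP  lex  "city"
[1,3] (S/PP)\(N/NP)  <  k=2
[0,3] S/PP  <  k=1
[3,4] PP\N  lex  "slowly"
[4,5] (PP\(PP\N))/N  lex  "dog"
[5,6] N\S  lex  "here"
[6,7] N\(N\S)  lex  "read"
[5,7] N  <  k=6
[4,7] PP\(PP\N)  >  k=5
[3,7] PP  <  k=4
[0,7] S  >  k=3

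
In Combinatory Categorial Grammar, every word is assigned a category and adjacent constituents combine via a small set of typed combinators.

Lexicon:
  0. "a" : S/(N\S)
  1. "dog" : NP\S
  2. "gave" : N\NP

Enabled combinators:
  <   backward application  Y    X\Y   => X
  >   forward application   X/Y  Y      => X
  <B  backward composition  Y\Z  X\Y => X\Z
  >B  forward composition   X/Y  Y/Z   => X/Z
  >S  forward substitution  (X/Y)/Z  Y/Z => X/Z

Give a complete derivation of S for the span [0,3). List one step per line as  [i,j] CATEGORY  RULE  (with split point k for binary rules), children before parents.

[0,3] S   >
  [0,1] "a" : S/(N\S)
  [1,3] N\S   <B
    [1,2] "dog" : NP\S
    [2,3] "gave" : N\NP

[0,1] S/(N\S)  lex  "a"
[1,2] NP\S  lex  "dog"
[2,3] N\NP  lex  "gave"
[1,3] N\S  <B  k=2
[0,3] S  >  k=1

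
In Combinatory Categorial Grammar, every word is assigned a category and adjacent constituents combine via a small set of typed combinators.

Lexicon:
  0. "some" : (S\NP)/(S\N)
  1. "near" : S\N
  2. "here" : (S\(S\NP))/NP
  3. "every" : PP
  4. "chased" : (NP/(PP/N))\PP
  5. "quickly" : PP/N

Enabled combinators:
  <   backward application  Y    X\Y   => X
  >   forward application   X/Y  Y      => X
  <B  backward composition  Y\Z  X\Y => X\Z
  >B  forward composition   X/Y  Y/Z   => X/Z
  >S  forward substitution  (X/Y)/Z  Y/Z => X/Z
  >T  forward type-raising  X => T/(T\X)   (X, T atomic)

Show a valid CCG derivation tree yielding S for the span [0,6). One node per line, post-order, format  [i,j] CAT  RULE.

[0,1] (S\NP)/(S\N)  lex  "some"
[1,2] S\N  lex  "near"
[0,2] S\NP  >  k=1
[2,3] (S\(S\NP))/NP  lex  "here"
[3,4] PP  lex  "every"
[4,5] (NP/(PP/N))\PP  lex  "chased"
[3,5] NP/(PP/N)  <  k=4
[5,6] PP/N  lex  "quickly"
[3,6] NP  >  k=5
[2,6] S\(S\NP)  >  k=3
[0,6] S  <  k=2

[0,6] S   <
  [0,2] S\NP   >
    [0,1] "some" : (S\NP)/(S\N)
    [1,2] "near" : S\N
  [2,6] S\(S\NP)   >
    [2,3] "here" : (S\(S\NP))/NP
    [3,6] NP   >
      [3,5] NP/(PP/N)   <
        [3,4] "every" : PP
        [4,5] "chased" : (NP/(PP/N))\PP
      [5,6] "quickly" : PP/N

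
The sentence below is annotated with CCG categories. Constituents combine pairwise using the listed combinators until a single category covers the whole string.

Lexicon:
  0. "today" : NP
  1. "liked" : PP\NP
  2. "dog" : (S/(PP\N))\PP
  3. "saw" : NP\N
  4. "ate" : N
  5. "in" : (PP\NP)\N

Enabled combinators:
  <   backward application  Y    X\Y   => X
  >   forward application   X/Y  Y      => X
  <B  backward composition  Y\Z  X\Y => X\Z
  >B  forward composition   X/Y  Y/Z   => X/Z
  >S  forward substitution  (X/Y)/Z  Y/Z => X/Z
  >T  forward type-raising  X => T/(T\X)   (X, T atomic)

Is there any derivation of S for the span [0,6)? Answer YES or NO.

YES

[0,6] S   >
  [0,3] S/(PP\N)   <
    [0,2] PP   >
      [0,1] PP/(PP\NP)   >T
        [0,1] "today" : NP
      [1,2] "liked" : PP\NP
    [2,3] "dog" : (S/(PP\N))\PP
  [3,6] PP\N   <B
    [3,4] "saw" : NP\N
    [4,6] PP\NP   <
      [4,5] "ate" : N
      [5,6] "in" : (PP\NP)\N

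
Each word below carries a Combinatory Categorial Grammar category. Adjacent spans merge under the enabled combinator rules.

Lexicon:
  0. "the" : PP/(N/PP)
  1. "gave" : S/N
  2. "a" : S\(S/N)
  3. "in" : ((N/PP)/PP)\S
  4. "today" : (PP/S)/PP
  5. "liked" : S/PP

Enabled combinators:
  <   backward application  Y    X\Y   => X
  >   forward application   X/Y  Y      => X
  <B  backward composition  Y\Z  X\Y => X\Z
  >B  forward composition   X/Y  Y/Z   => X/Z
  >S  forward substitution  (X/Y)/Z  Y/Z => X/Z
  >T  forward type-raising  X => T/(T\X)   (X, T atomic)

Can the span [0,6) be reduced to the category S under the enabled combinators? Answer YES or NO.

NO

PP/(N/PP) S/N S\(S/N) ((N/PP)/PP)\S (PP/S)/PP S/PP
CKY chart[0,6] = {N/(N\PP), NP/(NP\PP), PP, PP/(PP\PP), PP/PP, S/(S\PP)}; S ∉ chart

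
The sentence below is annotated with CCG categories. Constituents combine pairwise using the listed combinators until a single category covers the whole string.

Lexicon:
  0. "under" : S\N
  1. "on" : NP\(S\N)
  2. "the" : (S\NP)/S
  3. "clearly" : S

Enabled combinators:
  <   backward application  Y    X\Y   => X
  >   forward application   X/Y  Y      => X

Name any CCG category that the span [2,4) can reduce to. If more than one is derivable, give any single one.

S\NP

[0,4] S   <
  [0,2] NP   <
    [0,1] "under" : S\N
    [1,2] "on" : NP\(S\N)
  [2,4] S\NP   >
    [2,3] "the" : (S\NP)/S
    [3,4] "clearly" : S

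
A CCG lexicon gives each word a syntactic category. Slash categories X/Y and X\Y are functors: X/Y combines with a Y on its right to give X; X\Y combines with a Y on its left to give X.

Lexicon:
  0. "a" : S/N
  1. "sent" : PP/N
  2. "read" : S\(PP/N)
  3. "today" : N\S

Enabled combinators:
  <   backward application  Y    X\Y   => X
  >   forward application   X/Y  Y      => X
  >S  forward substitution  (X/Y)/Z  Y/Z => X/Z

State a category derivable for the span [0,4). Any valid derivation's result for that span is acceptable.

S

[0,4] S   >
  [0,1] "a" : S/N
  [1,4] N   <
    [1,3] S   <
      [1,2] "sent" : PP/N
      [2,3] "read" : S\(PP/N)
    [3,4] "today" : N\S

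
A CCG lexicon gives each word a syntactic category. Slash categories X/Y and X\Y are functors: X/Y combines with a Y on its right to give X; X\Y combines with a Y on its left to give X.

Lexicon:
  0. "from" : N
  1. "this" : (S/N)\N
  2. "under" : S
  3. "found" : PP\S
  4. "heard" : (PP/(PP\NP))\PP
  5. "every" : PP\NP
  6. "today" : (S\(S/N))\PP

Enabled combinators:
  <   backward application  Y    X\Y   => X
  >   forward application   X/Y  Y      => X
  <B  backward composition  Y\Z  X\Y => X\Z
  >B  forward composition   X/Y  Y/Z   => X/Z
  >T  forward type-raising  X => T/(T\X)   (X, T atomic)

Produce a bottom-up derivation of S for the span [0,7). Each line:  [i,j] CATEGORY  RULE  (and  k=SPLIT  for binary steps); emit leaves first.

[0,7] S   <
  [0,1] "from" : N
  [1,7] S\N   <B
    [1,2] "this" : (S/N)\N
    [2,7] S\(S/N)   <
      [2,6] PP   >
        [2,5] PP/(PP\NP)   <
          [2,4] PP   <
            [2,3] "under" : S
            [3,4] "found" : PP\S
          [4,5] "heard" : (PP/(PP\NP))\PP
        [5,6] "every" : PP\NP
      [6,7] "today" : (S\(S/N))\PP

[0,1] N  lex  "from"
[1,2] (S/N)\N  lex  "this"
[2,3] S  lex  "under"
[3,4] PP\S  lex  "found"
[2,4] PP  <  k=3
[4,5] (PP/(PP\NP))\PP  lex  "heard"
[2,5] PP/(PP\NP)  <  k=4
[5,6] PP\NP  lex  "every"
[2,6] PP  >  k=5
[6,7] (S\(S/N))\PP  lex  "today"
[2,7] S\(S/N)  <  k=6
[1,7] S\N  <B  k=2
[0,7] S  <  k=1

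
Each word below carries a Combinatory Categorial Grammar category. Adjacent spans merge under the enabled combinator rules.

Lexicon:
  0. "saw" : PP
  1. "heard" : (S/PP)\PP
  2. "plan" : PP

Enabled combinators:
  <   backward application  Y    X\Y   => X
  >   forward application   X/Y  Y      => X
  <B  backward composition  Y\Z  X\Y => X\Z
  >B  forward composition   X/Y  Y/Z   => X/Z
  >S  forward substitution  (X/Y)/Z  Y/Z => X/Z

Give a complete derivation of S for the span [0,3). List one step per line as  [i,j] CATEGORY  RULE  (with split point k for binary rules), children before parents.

[0,3] S   >
  [0,2] S/PP   <
    [0,1] "saw" : PP
    [1,2] "heard" : (S/PP)\PP
  [2,3] "plan" : PP

[0,1] PP  lex  "saw"
[1,2] (S/PP)\PP  lex  "heard"
[0,2] S/PP  <  k=1
[2,3] PP  lex  "plan"
[0,3] S  >  k=2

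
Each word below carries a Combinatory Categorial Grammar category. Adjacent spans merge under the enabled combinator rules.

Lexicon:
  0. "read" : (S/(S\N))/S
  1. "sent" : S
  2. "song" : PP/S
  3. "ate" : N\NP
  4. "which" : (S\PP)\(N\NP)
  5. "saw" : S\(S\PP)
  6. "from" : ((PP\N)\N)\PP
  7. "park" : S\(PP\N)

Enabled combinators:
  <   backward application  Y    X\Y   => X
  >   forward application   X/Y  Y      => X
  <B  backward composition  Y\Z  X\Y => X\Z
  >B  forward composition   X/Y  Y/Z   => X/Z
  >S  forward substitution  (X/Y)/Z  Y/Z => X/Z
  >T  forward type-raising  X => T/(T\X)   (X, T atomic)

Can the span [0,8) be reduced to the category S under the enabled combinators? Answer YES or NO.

[0,8] S   >
  [0,2] S/(S\N)   >
    [0,1] "read" : (S/(S\N))/S
    [1,2] "sent" : S
  [2,8] S\N   <B
    [2,7] (PP\N)\N   <
      [2,6] PP   >
        [2,3] "song" : PP/S
        [3,6] S   <
          [3,5] S\PP   <
            [3,4] "ate" : N\NP
            [4,5] "which" : (S\PP)\(N\NP)
          [5,6] "saw" : S\(S\PP)
      [6,7] "from" : ((PP\N)\N)\PP
    [7,8] "park" : S\(PP\N)

YES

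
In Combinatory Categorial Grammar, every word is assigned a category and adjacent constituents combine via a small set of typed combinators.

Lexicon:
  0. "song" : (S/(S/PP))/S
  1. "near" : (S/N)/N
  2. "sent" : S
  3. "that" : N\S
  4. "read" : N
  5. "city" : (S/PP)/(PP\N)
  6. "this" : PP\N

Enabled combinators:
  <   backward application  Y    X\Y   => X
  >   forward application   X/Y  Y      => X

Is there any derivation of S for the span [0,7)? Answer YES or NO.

YES

[0,7] S   >
  [0,5] S/(S/PP)   >
    [0,1] "song" : (S/(S/PP))/S
    [1,5] S   >
      [1,4] S/N   >
        [1,2] "near" : (S/N)/N
        [2,4] N   <
          [2,3] "sent" : S
          [3,4] "that" : N\S
      [4,5] "read" : N
  [5,7] S/PP   >
    [5,6] "city" : (S/PP)/(PP\N)
    [6,7] "this" : PP\N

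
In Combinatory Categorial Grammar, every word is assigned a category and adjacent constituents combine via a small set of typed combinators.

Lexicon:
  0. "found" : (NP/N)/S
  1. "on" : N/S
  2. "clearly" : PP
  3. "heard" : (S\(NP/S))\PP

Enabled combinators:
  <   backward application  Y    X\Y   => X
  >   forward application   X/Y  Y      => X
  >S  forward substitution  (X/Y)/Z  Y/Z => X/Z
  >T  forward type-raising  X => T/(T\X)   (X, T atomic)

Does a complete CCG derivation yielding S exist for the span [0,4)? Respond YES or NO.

[0,4] S   <
  [0,2] NP/S   >S
    [0,1] "found" : (NP/N)/S
    [1,2] "on" : N/S
  [2,4] S\(NP/S)   <
    [2,3] "clearly" : PP
    [3,4] "heard" : (S\(NP/S))\PP

YES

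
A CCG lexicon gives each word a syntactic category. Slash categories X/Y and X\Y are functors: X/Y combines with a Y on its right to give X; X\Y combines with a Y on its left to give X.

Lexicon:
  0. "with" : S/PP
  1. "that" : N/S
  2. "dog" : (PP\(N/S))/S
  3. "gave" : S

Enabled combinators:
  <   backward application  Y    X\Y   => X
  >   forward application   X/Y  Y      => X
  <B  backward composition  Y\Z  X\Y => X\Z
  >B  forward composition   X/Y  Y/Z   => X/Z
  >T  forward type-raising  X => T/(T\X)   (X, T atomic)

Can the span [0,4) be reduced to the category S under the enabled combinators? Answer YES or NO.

[0,4] S   >
  [0,1] "with" : S/PP
  [1,4] PP   <
    [1,2] "that" : N/S
    [2,4] PP\(N/S)   >
      [2,3] "dog" : (PP\(N/S))/S
      [3,4] "gave" : S

YES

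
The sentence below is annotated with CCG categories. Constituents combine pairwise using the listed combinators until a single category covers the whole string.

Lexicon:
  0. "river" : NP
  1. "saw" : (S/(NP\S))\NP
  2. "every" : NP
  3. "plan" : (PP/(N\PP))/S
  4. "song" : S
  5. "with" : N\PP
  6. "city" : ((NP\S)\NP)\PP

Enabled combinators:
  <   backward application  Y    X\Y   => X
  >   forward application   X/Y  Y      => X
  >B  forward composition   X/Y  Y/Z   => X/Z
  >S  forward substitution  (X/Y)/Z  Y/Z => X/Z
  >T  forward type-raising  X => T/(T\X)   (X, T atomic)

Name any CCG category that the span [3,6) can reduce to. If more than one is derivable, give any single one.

[0,7] S   >
  [0,2] S/(NP\S)   <
    [0,1] "river" : NP
    [1,2] "saw" : (S/(NP\S))\NP
  [2,7] NP\S   <
    [2,3] "every" : NP
    [3,7] (NP\S)\NP   <
      [3,6] PP   >
        [3,5] PP/(N\PP)   >
          [3,4] "plan" : (PP/(N\PP))/S
          [4,5] "song" : S
        [5,6] "with" : N\PP
      [6,7] "city" : ((NP\S)\NP)\PP

PP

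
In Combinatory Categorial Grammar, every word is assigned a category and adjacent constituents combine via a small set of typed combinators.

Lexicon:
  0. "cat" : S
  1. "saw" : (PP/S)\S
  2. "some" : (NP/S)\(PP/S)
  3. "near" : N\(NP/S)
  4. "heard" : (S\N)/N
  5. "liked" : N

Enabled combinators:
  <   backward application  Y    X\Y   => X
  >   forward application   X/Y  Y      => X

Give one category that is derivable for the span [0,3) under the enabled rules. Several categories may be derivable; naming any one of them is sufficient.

NP/S

[0,6] S   <
  [0,4] N   <
    [0,3] NP/S   <
      [0,2] PP/S   <
        [0,1] "cat" : S
        [1,2] "saw" : (PP/S)\S
      [2,3] "some" : (NP/S)\(PP/S)
    [3,4] "near" : N\(NP/S)
  [4,6] S\N   >
    [4,5] "heard" : (S\N)/N
    [5,6] "liked" : N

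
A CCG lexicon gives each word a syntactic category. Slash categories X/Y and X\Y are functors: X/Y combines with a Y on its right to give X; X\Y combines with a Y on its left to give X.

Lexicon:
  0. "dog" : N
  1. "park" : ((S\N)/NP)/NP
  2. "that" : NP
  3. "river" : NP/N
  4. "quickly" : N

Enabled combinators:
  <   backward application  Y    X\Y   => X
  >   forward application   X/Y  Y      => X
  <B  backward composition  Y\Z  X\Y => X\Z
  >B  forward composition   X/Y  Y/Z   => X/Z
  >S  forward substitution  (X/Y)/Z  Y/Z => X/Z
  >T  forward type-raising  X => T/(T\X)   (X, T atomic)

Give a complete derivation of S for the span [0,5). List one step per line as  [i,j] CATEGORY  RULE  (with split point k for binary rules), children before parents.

[0,5] S   <
  [0,1] "dog" : N
  [1,5] S\N   >
    [1,3] (S\N)/NP   >
      [1,2] "park" : ((S\N)/NP)/NP
      [2,3] "that" : NP
    [3,5] NP   >
      [3,4] "river" : NP/N
      [4,5] "quickly" : N

[0,1] N  lex  "dog"
[1,2] ((S\N)/NP)/NP  lex  "park"
[2,3] NP  lex  "that"
[1,3] (S\N)/NP  >  k=2
[3,4] NP/N  lex  "river"
[4,5] N  lex  "quickly"
[3,5] NP  >  k=4
[1,5] S\N  >  k=3
[0,5] S  <  k=1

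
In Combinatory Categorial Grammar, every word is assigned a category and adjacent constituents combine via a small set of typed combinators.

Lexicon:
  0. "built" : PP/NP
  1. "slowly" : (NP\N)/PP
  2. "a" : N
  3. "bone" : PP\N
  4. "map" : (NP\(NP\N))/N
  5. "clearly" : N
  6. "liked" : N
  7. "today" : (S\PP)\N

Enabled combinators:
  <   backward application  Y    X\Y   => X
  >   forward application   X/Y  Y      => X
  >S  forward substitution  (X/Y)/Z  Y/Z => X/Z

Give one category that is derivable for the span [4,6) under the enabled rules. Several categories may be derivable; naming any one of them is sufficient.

[0,8] S   <
  [0,6] PP   >
    [0,1] "built" : PP/NP
    [1,6] NP   <
      [1,4] NP\N   >
        [1,2] "slowly" : (NP\N)/PP
        [2,4] PP   <
          [2,3] "a" : N
          [3,4] "bone" : PP\N
      [4,6] NP\(NP\N)   >
        [4,5] "map" : (NP\(NP\N))/N
        [5,6] "clearly" : N
  [6,8] S\PP   <
    [6,7] "liked" : N
    [7,8] "today" : (S\PP)\N

NP\(NP\N)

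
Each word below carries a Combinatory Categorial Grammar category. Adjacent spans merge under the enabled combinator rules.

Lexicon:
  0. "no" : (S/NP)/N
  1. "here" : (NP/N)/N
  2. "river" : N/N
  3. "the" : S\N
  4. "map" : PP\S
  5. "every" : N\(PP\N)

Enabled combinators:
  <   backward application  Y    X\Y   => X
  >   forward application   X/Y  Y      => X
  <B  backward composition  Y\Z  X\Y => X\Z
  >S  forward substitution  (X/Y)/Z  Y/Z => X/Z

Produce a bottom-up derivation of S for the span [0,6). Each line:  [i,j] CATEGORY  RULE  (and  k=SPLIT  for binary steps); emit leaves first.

[0,6] S   >
  [0,3] S/N   >S
    [0,1] "no" : (S/NP)/N
    [1,3] NP/N   >S
      [1,2] "here" : (NP/N)/N
      [2,3] "river" : N/N
  [3,6] N   <
    [3,5] PP\N   <B
      [3,4] "the" : S\N
      [4,5] "map" : PP\S
    [5,6] "every" : N\(PP\N)

[0,1] (S/NP)/N  lex  "no"
[1,2] (NP/N)/N  lex  "here"
[2,3] N/N  lex  "river"
[1,3] NP/N  >S  k=2
[0,3] S/N  >S  k=1
[3,4] S\N  lex  "the"
[4,5] PP\S  lex  "map"
[3,5] PP\N  <B  k=4
[5,6] N\(PP\N)  lex  "every"
[3,6] N  <  k=5
[0,6] S  >  k=3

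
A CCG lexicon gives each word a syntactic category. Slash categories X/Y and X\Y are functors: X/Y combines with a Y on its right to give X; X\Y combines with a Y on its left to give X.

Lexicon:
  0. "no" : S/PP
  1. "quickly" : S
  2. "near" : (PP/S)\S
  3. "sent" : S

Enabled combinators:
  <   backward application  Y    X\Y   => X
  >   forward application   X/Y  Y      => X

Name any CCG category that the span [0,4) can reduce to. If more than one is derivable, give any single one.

[0,4] S   >
  [0,1] "no" : S/PP
  [1,4] PP   >
    [1,3] PP/S   <
      [1,2] "quickly" : S
      [2,3] "near" : (PP/S)\S
    [3,4] "sent" : S

S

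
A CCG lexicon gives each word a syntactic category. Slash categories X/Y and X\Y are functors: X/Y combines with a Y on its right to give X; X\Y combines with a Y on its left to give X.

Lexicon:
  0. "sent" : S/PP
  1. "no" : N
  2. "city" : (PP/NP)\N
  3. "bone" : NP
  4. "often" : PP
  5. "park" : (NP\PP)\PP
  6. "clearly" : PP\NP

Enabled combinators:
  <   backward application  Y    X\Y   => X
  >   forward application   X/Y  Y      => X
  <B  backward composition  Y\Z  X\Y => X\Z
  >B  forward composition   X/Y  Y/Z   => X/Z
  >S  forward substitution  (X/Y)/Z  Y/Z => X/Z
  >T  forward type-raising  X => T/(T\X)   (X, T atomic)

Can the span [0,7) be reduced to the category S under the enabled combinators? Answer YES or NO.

[0,7] S   >
  [0,1] "sent" : S/PP
  [1,7] PP   <
    [1,6] NP   <
      [1,4] PP   >
        [1,3] PP/NP   <
          [1,2] "no" : N
          [2,3] "city" : (PP/NP)\N
        [3,4] "bone" : NP
      [4,6] NP\PP   <
        [4,5] "often" : PP
        [5,6] "park" : (NP\PP)\PP
    [6,7] "clearly" : PP\NP

YES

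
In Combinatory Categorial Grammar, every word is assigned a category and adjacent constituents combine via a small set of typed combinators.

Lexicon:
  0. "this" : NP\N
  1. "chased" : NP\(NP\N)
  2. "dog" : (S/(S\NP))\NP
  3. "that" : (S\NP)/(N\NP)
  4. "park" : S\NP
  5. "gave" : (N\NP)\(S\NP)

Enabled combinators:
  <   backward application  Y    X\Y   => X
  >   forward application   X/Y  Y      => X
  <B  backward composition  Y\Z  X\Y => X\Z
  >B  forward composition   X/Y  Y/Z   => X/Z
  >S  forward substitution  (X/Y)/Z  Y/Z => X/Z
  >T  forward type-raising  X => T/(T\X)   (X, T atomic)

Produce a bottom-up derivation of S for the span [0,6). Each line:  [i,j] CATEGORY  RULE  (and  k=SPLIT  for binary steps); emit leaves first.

[0,1] NP\N  lex  "this"
[1,2] NP\(NP\N)  lex  "chased"
[0,2] NP  <  k=1
[2,3] (S/(S\NP))\NP  lex  "dog"
[0,3] S/(S\NP)  <  k=2
[3,4] (S\NP)/(N\NP)  lex  "that"
[4,5] S\NP  lex  "park"
[5,6] (N\NP)\(S\NP)  lex  "gave"
[4,6] N\NP  <  k=5
[3,6] S\NP  >  k=4
[0,6] S  >  k=3

[0,6] S   >
  [0,3] S/(S\NP)   <
    [0,2] NP   <
      [0,1] "this" : NP\N
      [1,2] "chased" : NP\(NP\N)
    [2,3] "dog" : (S/(S\NP))\NP
  [3,6] S\NP   >
    [3,4] "that" : (S\NP)/(N\NP)
    [4,6] N\NP   <
      [4,5] "park" : S\NP
      [5,6] "gave" : (N\NP)\(S\NP)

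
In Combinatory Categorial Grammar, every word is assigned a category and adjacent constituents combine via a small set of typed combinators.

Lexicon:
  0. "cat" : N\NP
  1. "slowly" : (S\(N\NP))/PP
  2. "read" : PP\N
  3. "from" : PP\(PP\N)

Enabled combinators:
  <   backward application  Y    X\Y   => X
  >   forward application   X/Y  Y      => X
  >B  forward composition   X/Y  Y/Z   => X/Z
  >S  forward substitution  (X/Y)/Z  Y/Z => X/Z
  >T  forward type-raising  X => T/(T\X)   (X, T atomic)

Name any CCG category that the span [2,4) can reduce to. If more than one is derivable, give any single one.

PP

[0,4] S   <
  [0,1] "cat" : N\NP
  [1,4] S\(N\NP)   >
    [1,2] "slowly" : (S\(N\NP))/PP
    [2,4] PP   <
      [2,3] "read" : PP\N
      [3,4] "from" : PP\(PP\N)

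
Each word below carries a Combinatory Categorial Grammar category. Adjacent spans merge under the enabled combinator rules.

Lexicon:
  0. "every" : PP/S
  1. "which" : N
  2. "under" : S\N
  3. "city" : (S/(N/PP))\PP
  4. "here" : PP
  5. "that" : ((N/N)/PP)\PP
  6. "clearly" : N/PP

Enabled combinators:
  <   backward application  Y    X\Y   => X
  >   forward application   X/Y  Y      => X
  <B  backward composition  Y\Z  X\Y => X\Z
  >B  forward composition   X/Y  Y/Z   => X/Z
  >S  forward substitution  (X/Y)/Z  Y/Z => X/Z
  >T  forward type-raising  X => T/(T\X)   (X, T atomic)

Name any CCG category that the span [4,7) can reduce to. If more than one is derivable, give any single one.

N/PP

[0,7] S   >
  [0,4] S/(N/PP)   <
    [0,3] PP   >
      [0,1] "every" : PP/S
      [1,3] S   <
        [1,2] "which" : N
        [2,3] "under" : S\N
    [3,4] "city" : (S/(N/PP))\PP
  [4,7] N/PP   >S
    [4,6] (N/N)/PP   <
      [4,5] "here" : PP
      [5,6] "that" : ((N/N)/PP)\PP
    [6,7] "clearly" : N/PP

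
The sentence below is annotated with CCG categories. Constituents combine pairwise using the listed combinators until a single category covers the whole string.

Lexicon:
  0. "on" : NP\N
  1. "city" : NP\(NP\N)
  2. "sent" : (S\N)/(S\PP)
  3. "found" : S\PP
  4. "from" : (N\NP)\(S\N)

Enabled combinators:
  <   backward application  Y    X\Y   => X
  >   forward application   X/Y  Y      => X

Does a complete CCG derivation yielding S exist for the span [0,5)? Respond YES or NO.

NP\N NP\(NP\N) (S\N)/(S\PP) S\PP (N\NP)\(S\N)
CKY chart[0,5] = {N}; S ∉ chart

NO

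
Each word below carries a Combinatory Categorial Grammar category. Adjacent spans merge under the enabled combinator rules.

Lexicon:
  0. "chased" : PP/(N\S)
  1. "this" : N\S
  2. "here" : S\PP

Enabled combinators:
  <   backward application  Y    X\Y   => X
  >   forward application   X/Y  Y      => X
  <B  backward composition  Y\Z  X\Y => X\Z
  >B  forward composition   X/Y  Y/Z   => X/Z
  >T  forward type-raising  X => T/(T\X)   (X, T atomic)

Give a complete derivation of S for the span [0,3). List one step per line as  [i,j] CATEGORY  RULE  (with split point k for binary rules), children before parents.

[0,1] PP/(N\S)  lex  "chased"
[1,2] N\S  lex  "this"
[0,2] PP  >  k=1
[2,3] S\PP  lex  "here"
[0,3] S  <  k=2

[0,3] S   <
  [0,2] PP   >
    [0,1] "chased" : PP/(N\S)
    [1,2] "this" : N\S
  [2,3] "here" : S\PP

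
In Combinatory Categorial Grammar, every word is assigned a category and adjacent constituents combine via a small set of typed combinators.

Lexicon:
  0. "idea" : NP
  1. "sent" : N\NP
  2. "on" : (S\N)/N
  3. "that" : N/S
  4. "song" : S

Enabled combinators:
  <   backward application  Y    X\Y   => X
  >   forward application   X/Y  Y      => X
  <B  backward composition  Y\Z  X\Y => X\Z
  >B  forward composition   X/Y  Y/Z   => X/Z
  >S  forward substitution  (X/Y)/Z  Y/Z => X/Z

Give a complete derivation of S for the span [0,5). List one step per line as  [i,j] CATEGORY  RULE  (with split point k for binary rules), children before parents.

[0,5] S   <
  [0,2] N   <
    [0,1] "idea" : NP
    [1,2] "sent" : N\NP
  [2,5] S\N   >
    [2,3] "on" : (S\N)/N
    [3,5] N   >
      [3,4] "that" : N/S
      [4,5] "song" : S

[0,1] NP  lex  "idea"
[1,2] N\NP  lex  "sent"
[0,2] N  <  k=1
[2,3] (S\N)/N  lex  "on"
[3,4] N/S  lex  "that"
[4,5] S  lex  "song"
[3,5] N  >  k=4
[2,5] S\N  >  k=3
[0,5] S  <  k=2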